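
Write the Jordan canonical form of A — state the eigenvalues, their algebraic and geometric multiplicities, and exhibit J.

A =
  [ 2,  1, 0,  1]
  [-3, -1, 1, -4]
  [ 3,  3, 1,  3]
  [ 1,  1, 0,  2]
J_3(1) ⊕ J_1(1)

The characteristic polynomial is
  det(x·I − A) = x^4 - 4*x^3 + 6*x^2 - 4*x + 1 = (x - 1)^4

Eigenvalues and multiplicities (the geometric multiplicity of λ is n − rank(A − λI), which equals the number of Jordan blocks for λ):
  λ = 1: algebraic multiplicity = 4, geometric multiplicity = 2

Determining the block sizes for each eigenvalue:
  λ = 1: with am = 4 and gm = 2, the partition is not yet determined (e.g. several partitions of 4 into 2 parts exist). Let N = A − (1)·I. Computing rank(N^1) = 2, rank(N^2) = 1, rank(N^3) = 0; the number of blocks of size ≥ j is rank(N^{j−1}) − rank(N^j), giving [2, 1, 1]. So we have 1 block(s) of size 3, 1 block(s) of size 1 → block sizes [3, 1]

Assembling the blocks gives a Jordan form
J =
  [1, 1, 0, 0]
  [0, 1, 1, 0]
  [0, 0, 1, 0]
  [0, 0, 0, 1]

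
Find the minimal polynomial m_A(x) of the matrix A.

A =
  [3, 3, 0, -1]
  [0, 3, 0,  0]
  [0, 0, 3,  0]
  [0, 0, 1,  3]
x^3 - 9*x^2 + 27*x - 27

The characteristic polynomial is χ_A(x) = (x - 3)^4, so the eigenvalues are known. The minimal polynomial is
  m_A(x) = Π_λ (x − λ)^{k_λ}
where k_λ is the size of the *largest* Jordan block for λ (equivalently, the smallest k with (A − λI)^k v = 0 for every generalised eigenvector v of λ).

  λ = 3: largest Jordan block has size 3, contributing (x − 3)^3

So m_A(x) = (x - 3)^3 = x^3 - 9*x^2 + 27*x - 27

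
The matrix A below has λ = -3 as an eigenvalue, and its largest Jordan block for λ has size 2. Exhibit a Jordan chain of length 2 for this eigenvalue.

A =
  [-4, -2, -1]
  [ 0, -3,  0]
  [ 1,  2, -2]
A Jordan chain for λ = -3 of length 2:
v_1 = (-1, 0, 1)ᵀ
v_2 = (1, 0, 0)ᵀ

Let N = A − (-3)·I. We want v_2 with N^2 v_2 = 0 but N^1 v_2 ≠ 0; then v_{j-1} := N · v_j for j = 2, …, 2.

Pick v_2 = (1, 0, 0)ᵀ.
Then v_1 = N · v_2 = (-1, 0, 1)ᵀ.

Sanity check: (A − (-3)·I) v_1 = (0, 0, 0)ᵀ = 0. ✓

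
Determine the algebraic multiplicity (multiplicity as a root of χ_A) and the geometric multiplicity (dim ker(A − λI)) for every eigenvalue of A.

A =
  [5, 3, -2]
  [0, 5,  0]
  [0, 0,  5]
λ = 5: alg = 3, geom = 2

Step 1 — factor the characteristic polynomial to read off the algebraic multiplicities:
  χ_A(x) = (x - 5)^3

Step 2 — compute geometric multiplicities via the rank-nullity identity g(λ) = n − rank(A − λI):
  rank(A − (5)·I) = 1, so dim ker(A − (5)·I) = n − 1 = 2

Summary:
  λ = 5: algebraic multiplicity = 3, geometric multiplicity = 2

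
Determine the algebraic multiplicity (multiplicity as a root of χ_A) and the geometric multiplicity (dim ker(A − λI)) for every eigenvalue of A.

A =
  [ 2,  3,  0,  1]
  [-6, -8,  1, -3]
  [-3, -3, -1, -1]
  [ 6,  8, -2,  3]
λ = -1: alg = 4, geom = 2

Step 1 — factor the characteristic polynomial to read off the algebraic multiplicities:
  χ_A(x) = (x + 1)^4

Step 2 — compute geometric multiplicities via the rank-nullity identity g(λ) = n − rank(A − λI):
  rank(A − (-1)·I) = 2, so dim ker(A − (-1)·I) = n − 2 = 2

Summary:
  λ = -1: algebraic multiplicity = 4, geometric multiplicity = 2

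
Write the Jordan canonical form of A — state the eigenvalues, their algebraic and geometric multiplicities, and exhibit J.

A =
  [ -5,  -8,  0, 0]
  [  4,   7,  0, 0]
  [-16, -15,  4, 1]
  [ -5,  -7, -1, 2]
J_1(-1) ⊕ J_3(3)

The characteristic polynomial is
  det(x·I − A) = x^4 - 8*x^3 + 18*x^2 - 27 = (x - 3)^3*(x + 1)

Eigenvalues and multiplicities (the geometric multiplicity of λ is n − rank(A − λI), which equals the number of Jordan blocks for λ):
  λ = -1: algebraic multiplicity = 1, geometric multiplicity = 1
  λ = 3: algebraic multiplicity = 3, geometric multiplicity = 1

Determining the block sizes for each eigenvalue:
  λ = -1: one block (gm = 1), so the single block has size am = 1 → block sizes [1]
  λ = 3: one block (gm = 1), so the single block has size am = 3 → block sizes [3]

Assembling the blocks gives a Jordan form
J =
  [-1, 0, 0, 0]
  [ 0, 3, 1, 0]
  [ 0, 0, 3, 1]
  [ 0, 0, 0, 3]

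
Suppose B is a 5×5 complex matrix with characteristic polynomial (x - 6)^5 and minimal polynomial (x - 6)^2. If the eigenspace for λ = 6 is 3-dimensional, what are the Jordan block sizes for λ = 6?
Block sizes for λ = 6: [2, 2, 1]

Step 1 — from the characteristic polynomial, algebraic multiplicity of λ = 6 is 5. From dim ker(B − (6)·I) = 3, there are exactly 3 Jordan blocks for λ = 6.
Step 2 — from the minimal polynomial, the factor (x − 6)^2 tells us the largest block for λ = 6 has size 2.
Step 3 — with total size 5, 3 blocks, and largest block 2, the block sizes (in nonincreasing order) are [2, 2, 1].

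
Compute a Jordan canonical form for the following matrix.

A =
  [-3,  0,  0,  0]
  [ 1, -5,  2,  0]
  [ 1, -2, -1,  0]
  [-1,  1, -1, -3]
J_2(-3) ⊕ J_2(-3)

The characteristic polynomial is
  det(x·I − A) = x^4 + 12*x^3 + 54*x^2 + 108*x + 81 = (x + 3)^4

Eigenvalues and multiplicities (the geometric multiplicity of λ is n − rank(A − λI), which equals the number of Jordan blocks for λ):
  λ = -3: algebraic multiplicity = 4, geometric multiplicity = 2

Determining the block sizes for each eigenvalue:
  λ = -3: with am = 4 and gm = 2, the partition is not yet determined (e.g. several partitions of 4 into 2 parts exist). Let N = A − (-3)·I. Computing rank(N^1) = 2, rank(N^2) = 0; the number of blocks of size ≥ j is rank(N^{j−1}) − rank(N^j), giving [2, 2]. So we have 2 block(s) of size 2 → block sizes [2, 2]

Assembling the blocks gives a Jordan form
J =
  [-3,  1,  0,  0]
  [ 0, -3,  0,  0]
  [ 0,  0, -3,  1]
  [ 0,  0,  0, -3]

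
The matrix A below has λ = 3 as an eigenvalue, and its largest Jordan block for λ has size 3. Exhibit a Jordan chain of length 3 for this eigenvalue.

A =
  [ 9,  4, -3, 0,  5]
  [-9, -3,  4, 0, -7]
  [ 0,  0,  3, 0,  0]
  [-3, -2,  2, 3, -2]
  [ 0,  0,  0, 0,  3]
A Jordan chain for λ = 3 of length 3:
v_1 = (-2, 3, 0, 1, 0)ᵀ
v_2 = (-3, 4, 0, 2, 0)ᵀ
v_3 = (0, 0, 1, 0, 0)ᵀ

Let N = A − (3)·I. We want v_3 with N^3 v_3 = 0 but N^2 v_3 ≠ 0; then v_{j-1} := N · v_j for j = 3, …, 2.

Pick v_3 = (0, 0, 1, 0, 0)ᵀ.
Then v_2 = N · v_3 = (-3, 4, 0, 2, 0)ᵀ.
Then v_1 = N · v_2 = (-2, 3, 0, 1, 0)ᵀ.

Sanity check: (A − (3)·I) v_1 = (0, 0, 0, 0, 0)ᵀ = 0. ✓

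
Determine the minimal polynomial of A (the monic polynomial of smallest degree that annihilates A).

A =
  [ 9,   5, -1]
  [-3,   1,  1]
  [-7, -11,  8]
x^3 - 18*x^2 + 108*x - 216

The characteristic polynomial is χ_A(x) = (x - 6)^3, so the eigenvalues are known. The minimal polynomial is
  m_A(x) = Π_λ (x − λ)^{k_λ}
where k_λ is the size of the *largest* Jordan block for λ (equivalently, the smallest k with (A − λI)^k v = 0 for every generalised eigenvector v of λ).

  λ = 6: largest Jordan block has size 3, contributing (x − 6)^3

So m_A(x) = (x - 6)^3 = x^3 - 18*x^2 + 108*x - 216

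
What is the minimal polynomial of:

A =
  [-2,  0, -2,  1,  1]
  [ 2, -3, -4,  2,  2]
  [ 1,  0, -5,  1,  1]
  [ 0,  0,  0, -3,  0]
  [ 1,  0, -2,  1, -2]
x^2 + 6*x + 9

The characteristic polynomial is χ_A(x) = (x + 3)^5, so the eigenvalues are known. The minimal polynomial is
  m_A(x) = Π_λ (x − λ)^{k_λ}
where k_λ is the size of the *largest* Jordan block for λ (equivalently, the smallest k with (A − λI)^k v = 0 for every generalised eigenvector v of λ).

  λ = -3: largest Jordan block has size 2, contributing (x + 3)^2

So m_A(x) = (x + 3)^2 = x^2 + 6*x + 9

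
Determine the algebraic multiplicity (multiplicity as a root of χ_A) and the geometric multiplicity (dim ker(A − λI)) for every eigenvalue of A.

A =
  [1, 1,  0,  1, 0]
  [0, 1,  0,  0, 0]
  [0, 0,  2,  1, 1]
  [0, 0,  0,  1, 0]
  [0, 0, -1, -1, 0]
λ = 1: alg = 5, geom = 3

Step 1 — factor the characteristic polynomial to read off the algebraic multiplicities:
  χ_A(x) = (x - 1)^5

Step 2 — compute geometric multiplicities via the rank-nullity identity g(λ) = n − rank(A − λI):
  rank(A − (1)·I) = 2, so dim ker(A − (1)·I) = n − 2 = 3

Summary:
  λ = 1: algebraic multiplicity = 5, geometric multiplicity = 3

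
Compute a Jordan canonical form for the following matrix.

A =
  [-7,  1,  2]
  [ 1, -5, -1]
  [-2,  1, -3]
J_3(-5)

The characteristic polynomial is
  det(x·I − A) = x^3 + 15*x^2 + 75*x + 125 = (x + 5)^3

Eigenvalues and multiplicities (the geometric multiplicity of λ is n − rank(A − λI), which equals the number of Jordan blocks for λ):
  λ = -5: algebraic multiplicity = 3, geometric multiplicity = 1

Determining the block sizes for each eigenvalue:
  λ = -5: one block (gm = 1), so the single block has size am = 3 → block sizes [3]

Assembling the blocks gives a Jordan form
J =
  [-5,  1,  0]
  [ 0, -5,  1]
  [ 0,  0, -5]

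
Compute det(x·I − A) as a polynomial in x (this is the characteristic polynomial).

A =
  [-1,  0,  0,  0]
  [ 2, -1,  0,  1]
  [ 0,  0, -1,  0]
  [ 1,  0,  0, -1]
x^4 + 4*x^3 + 6*x^2 + 4*x + 1

Expanding det(x·I − A) (e.g. by cofactor expansion or by noting that A is similar to its Jordan form J, which has the same characteristic polynomial as A) gives
  χ_A(x) = x^4 + 4*x^3 + 6*x^2 + 4*x + 1
which factors as (x + 1)^4. The eigenvalues (with algebraic multiplicities) are λ = -1 with multiplicity 4.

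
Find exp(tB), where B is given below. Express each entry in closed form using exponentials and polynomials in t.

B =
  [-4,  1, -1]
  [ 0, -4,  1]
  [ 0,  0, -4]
e^{tB} =
  [exp(-4*t), t*exp(-4*t), t^2*exp(-4*t)/2 - t*exp(-4*t)]
  [0, exp(-4*t), t*exp(-4*t)]
  [0, 0, exp(-4*t)]

Strategy: write B = P · J · P⁻¹ where J is a Jordan canonical form, so e^{tB} = P · e^{tJ} · P⁻¹, and e^{tJ} can be computed block-by-block.

B has Jordan form
J =
  [-4,  1,  0]
  [ 0, -4,  1]
  [ 0,  0, -4]
(up to reordering of blocks).

Per-block formulas:
  For a 3×3 Jordan block J_3(-4): exp(t · J_3(-4)) = e^(-4t)·(I + t·N + (t^2/2)·N^2), where N is the 3×3 nilpotent shift.

After assembling e^{tJ} and conjugating by P, we get:

e^{tB} =
  [exp(-4*t), t*exp(-4*t), t^2*exp(-4*t)/2 - t*exp(-4*t)]
  [0, exp(-4*t), t*exp(-4*t)]
  [0, 0, exp(-4*t)]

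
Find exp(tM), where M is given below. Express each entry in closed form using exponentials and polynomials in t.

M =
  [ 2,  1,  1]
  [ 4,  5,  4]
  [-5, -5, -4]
e^{tM} =
  [t*exp(t) + exp(t), t*exp(t), t*exp(t)]
  [4*t*exp(t), 4*t*exp(t) + exp(t), 4*t*exp(t)]
  [-5*t*exp(t), -5*t*exp(t), -5*t*exp(t) + exp(t)]

Strategy: write M = P · J · P⁻¹ where J is a Jordan canonical form, so e^{tM} = P · e^{tJ} · P⁻¹, and e^{tJ} can be computed block-by-block.

M has Jordan form
J =
  [1, 1, 0]
  [0, 1, 0]
  [0, 0, 1]
(up to reordering of blocks).

Per-block formulas:
  For a 1×1 block at λ = 1: exp(t · [1]) = [e^(1t)].
  For a 2×2 Jordan block J_2(1): exp(t · J_2(1)) = e^(1t)·(I + t·N), where N is the 2×2 nilpotent shift.

After assembling e^{tJ} and conjugating by P, we get:

e^{tM} =
  [t*exp(t) + exp(t), t*exp(t), t*exp(t)]
  [4*t*exp(t), 4*t*exp(t) + exp(t), 4*t*exp(t)]
  [-5*t*exp(t), -5*t*exp(t), -5*t*exp(t) + exp(t)]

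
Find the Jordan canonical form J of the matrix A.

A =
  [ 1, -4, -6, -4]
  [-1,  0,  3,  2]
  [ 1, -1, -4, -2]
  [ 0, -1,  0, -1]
J_3(-1) ⊕ J_1(-1)

The characteristic polynomial is
  det(x·I − A) = x^4 + 4*x^3 + 6*x^2 + 4*x + 1 = (x + 1)^4

Eigenvalues and multiplicities (the geometric multiplicity of λ is n − rank(A − λI), which equals the number of Jordan blocks for λ):
  λ = -1: algebraic multiplicity = 4, geometric multiplicity = 2

Determining the block sizes for each eigenvalue:
  λ = -1: with am = 4 and gm = 2, the partition is not yet determined (e.g. several partitions of 4 into 2 parts exist). Let N = A − (-1)·I. Computing rank(N^1) = 2, rank(N^2) = 1, rank(N^3) = 0; the number of blocks of size ≥ j is rank(N^{j−1}) − rank(N^j), giving [2, 1, 1]. So we have 1 block(s) of size 3, 1 block(s) of size 1 → block sizes [3, 1]

Assembling the blocks gives a Jordan form
J =
  [-1,  1,  0,  0]
  [ 0, -1,  1,  0]
  [ 0,  0, -1,  0]
  [ 0,  0,  0, -1]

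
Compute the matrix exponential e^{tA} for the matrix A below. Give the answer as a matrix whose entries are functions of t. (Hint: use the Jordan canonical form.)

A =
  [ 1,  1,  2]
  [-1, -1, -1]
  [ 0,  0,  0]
e^{tA} =
  [t + 1, t, t^2/2 + 2*t]
  [-t, 1 - t, -t^2/2 - t]
  [0, 0, 1]

Strategy: write A = P · J · P⁻¹ where J is a Jordan canonical form, so e^{tA} = P · e^{tJ} · P⁻¹, and e^{tJ} can be computed block-by-block.

A has Jordan form
J =
  [0, 1, 0]
  [0, 0, 1]
  [0, 0, 0]
(up to reordering of blocks).

Per-block formulas:
  For a 3×3 Jordan block J_3(0): exp(t · J_3(0)) = e^(0t)·(I + t·N + (t^2/2)·N^2), where N is the 3×3 nilpotent shift.

After assembling e^{tJ} and conjugating by P, we get:

e^{tA} =
  [t + 1, t, t^2/2 + 2*t]
  [-t, 1 - t, -t^2/2 - t]
  [0, 0, 1]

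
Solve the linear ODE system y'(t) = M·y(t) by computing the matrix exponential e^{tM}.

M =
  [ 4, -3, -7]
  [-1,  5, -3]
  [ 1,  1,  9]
e^{tM} =
  [-2*t*exp(6*t) + exp(6*t), t^2*exp(6*t) - 3*t*exp(6*t), t^2*exp(6*t) - 7*t*exp(6*t)]
  [-t*exp(6*t), t^2*exp(6*t)/2 - t*exp(6*t) + exp(6*t), t^2*exp(6*t)/2 - 3*t*exp(6*t)]
  [t*exp(6*t), -t^2*exp(6*t)/2 + t*exp(6*t), -t^2*exp(6*t)/2 + 3*t*exp(6*t) + exp(6*t)]

Strategy: write M = P · J · P⁻¹ where J is a Jordan canonical form, so e^{tM} = P · e^{tJ} · P⁻¹, and e^{tJ} can be computed block-by-block.

M has Jordan form
J =
  [6, 1, 0]
  [0, 6, 1]
  [0, 0, 6]
(up to reordering of blocks).

Per-block formulas:
  For a 3×3 Jordan block J_3(6): exp(t · J_3(6)) = e^(6t)·(I + t·N + (t^2/2)·N^2), where N is the 3×3 nilpotent shift.

After assembling e^{tJ} and conjugating by P, we get:

e^{tM} =
  [-2*t*exp(6*t) + exp(6*t), t^2*exp(6*t) - 3*t*exp(6*t), t^2*exp(6*t) - 7*t*exp(6*t)]
  [-t*exp(6*t), t^2*exp(6*t)/2 - t*exp(6*t) + exp(6*t), t^2*exp(6*t)/2 - 3*t*exp(6*t)]
  [t*exp(6*t), -t^2*exp(6*t)/2 + t*exp(6*t), -t^2*exp(6*t)/2 + 3*t*exp(6*t) + exp(6*t)]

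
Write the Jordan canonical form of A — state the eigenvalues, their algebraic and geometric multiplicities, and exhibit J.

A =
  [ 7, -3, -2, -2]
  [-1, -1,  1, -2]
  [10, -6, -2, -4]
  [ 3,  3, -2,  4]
J_3(2) ⊕ J_1(2)

The characteristic polynomial is
  det(x·I − A) = x^4 - 8*x^3 + 24*x^2 - 32*x + 16 = (x - 2)^4

Eigenvalues and multiplicities (the geometric multiplicity of λ is n − rank(A − λI), which equals the number of Jordan blocks for λ):
  λ = 2: algebraic multiplicity = 4, geometric multiplicity = 2

Determining the block sizes for each eigenvalue:
  λ = 2: with am = 4 and gm = 2, the partition is not yet determined (e.g. several partitions of 4 into 2 parts exist). Let N = A − (2)·I. Computing rank(N^1) = 2, rank(N^2) = 1, rank(N^3) = 0; the number of blocks of size ≥ j is rank(N^{j−1}) − rank(N^j), giving [2, 1, 1]. So we have 1 block(s) of size 3, 1 block(s) of size 1 → block sizes [3, 1]

Assembling the blocks gives a Jordan form
J =
  [2, 1, 0, 0]
  [0, 2, 1, 0]
  [0, 0, 2, 0]
  [0, 0, 0, 2]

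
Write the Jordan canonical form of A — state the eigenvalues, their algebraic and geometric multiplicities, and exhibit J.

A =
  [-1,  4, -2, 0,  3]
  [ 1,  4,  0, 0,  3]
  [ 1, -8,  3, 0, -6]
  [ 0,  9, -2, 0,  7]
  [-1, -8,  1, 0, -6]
J_3(0) ⊕ J_2(0)

The characteristic polynomial is
  det(x·I − A) = x^5

Eigenvalues and multiplicities (the geometric multiplicity of λ is n − rank(A − λI), which equals the number of Jordan blocks for λ):
  λ = 0: algebraic multiplicity = 5, geometric multiplicity = 2

Determining the block sizes for each eigenvalue:
  λ = 0: with am = 5 and gm = 2, the partition is not yet determined (e.g. several partitions of 5 into 2 parts exist). Let N = A − (0)·I. Computing rank(N^1) = 3, rank(N^2) = 1, rank(N^3) = 0; the number of blocks of size ≥ j is rank(N^{j−1}) − rank(N^j), giving [2, 2, 1]. So we have 1 block(s) of size 3, 1 block(s) of size 2 → block sizes [3, 2]

Assembling the blocks gives a Jordan form
J =
  [0, 1, 0, 0, 0]
  [0, 0, 1, 0, 0]
  [0, 0, 0, 0, 0]
  [0, 0, 0, 0, 1]
  [0, 0, 0, 0, 0]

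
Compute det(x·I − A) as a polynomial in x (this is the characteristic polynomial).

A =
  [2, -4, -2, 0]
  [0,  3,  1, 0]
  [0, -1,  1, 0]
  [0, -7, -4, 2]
x^4 - 8*x^3 + 24*x^2 - 32*x + 16

Expanding det(x·I − A) (e.g. by cofactor expansion or by noting that A is similar to its Jordan form J, which has the same characteristic polynomial as A) gives
  χ_A(x) = x^4 - 8*x^3 + 24*x^2 - 32*x + 16
which factors as (x - 2)^4. The eigenvalues (with algebraic multiplicities) are λ = 2 with multiplicity 4.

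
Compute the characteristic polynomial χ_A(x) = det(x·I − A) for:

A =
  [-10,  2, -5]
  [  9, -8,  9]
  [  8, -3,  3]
x^3 + 15*x^2 + 75*x + 125

Expanding det(x·I − A) (e.g. by cofactor expansion or by noting that A is similar to its Jordan form J, which has the same characteristic polynomial as A) gives
  χ_A(x) = x^3 + 15*x^2 + 75*x + 125
which factors as (x + 5)^3. The eigenvalues (with algebraic multiplicities) are λ = -5 with multiplicity 3.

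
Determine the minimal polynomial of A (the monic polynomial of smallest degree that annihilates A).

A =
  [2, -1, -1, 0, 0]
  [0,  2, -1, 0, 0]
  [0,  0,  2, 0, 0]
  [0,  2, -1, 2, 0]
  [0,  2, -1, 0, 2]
x^3 - 6*x^2 + 12*x - 8

The characteristic polynomial is χ_A(x) = (x - 2)^5, so the eigenvalues are known. The minimal polynomial is
  m_A(x) = Π_λ (x − λ)^{k_λ}
where k_λ is the size of the *largest* Jordan block for λ (equivalently, the smallest k with (A − λI)^k v = 0 for every generalised eigenvector v of λ).

  λ = 2: largest Jordan block has size 3, contributing (x − 2)^3

So m_A(x) = (x - 2)^3 = x^3 - 6*x^2 + 12*x - 8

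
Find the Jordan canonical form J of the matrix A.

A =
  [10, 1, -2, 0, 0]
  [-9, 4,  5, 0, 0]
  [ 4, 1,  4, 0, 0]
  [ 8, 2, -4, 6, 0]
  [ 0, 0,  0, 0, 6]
J_3(6) ⊕ J_1(6) ⊕ J_1(6)

The characteristic polynomial is
  det(x·I − A) = x^5 - 30*x^4 + 360*x^3 - 2160*x^2 + 6480*x - 7776 = (x - 6)^5

Eigenvalues and multiplicities (the geometric multiplicity of λ is n − rank(A − λI), which equals the number of Jordan blocks for λ):
  λ = 6: algebraic multiplicity = 5, geometric multiplicity = 3

Determining the block sizes for each eigenvalue:
  λ = 6: with am = 5 and gm = 3, the partition is not yet determined (e.g. several partitions of 5 into 3 parts exist). Let N = A − (6)·I. Computing rank(N^1) = 2, rank(N^2) = 1, rank(N^3) = 0; the number of blocks of size ≥ j is rank(N^{j−1}) − rank(N^j), giving [3, 1, 1]. So we have 1 block(s) of size 3, 2 block(s) of size 1 → block sizes [3, 1, 1]

Assembling the blocks gives a Jordan form
J =
  [6, 1, 0, 0, 0]
  [0, 6, 1, 0, 0]
  [0, 0, 6, 0, 0]
  [0, 0, 0, 6, 0]
  [0, 0, 0, 0, 6]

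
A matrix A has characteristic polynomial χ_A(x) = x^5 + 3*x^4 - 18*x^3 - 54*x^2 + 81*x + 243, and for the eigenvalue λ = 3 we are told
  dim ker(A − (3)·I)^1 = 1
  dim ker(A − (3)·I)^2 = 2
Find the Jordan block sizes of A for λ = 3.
Block sizes for λ = 3: [2]

From the dimensions of kernels of powers, the number of Jordan blocks of size at least j is d_j − d_{j−1} where d_j = dim ker(N^j) (with d_0 = 0). Computing the differences gives [1, 1].
The number of blocks of size exactly k is (#blocks of size ≥ k) − (#blocks of size ≥ k + 1), so the partition is: 1 block(s) of size 2.
In nonincreasing order the block sizes are [2].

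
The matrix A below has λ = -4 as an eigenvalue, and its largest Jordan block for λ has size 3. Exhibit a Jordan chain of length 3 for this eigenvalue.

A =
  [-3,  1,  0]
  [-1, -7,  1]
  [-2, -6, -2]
A Jordan chain for λ = -4 of length 3:
v_1 = (-2, 2, 4)ᵀ
v_2 = (1, -3, -6)ᵀ
v_3 = (0, 1, 0)ᵀ

Let N = A − (-4)·I. We want v_3 with N^3 v_3 = 0 but N^2 v_3 ≠ 0; then v_{j-1} := N · v_j for j = 3, …, 2.

Pick v_3 = (0, 1, 0)ᵀ.
Then v_2 = N · v_3 = (1, -3, -6)ᵀ.
Then v_1 = N · v_2 = (-2, 2, 4)ᵀ.

Sanity check: (A − (-4)·I) v_1 = (0, 0, 0)ᵀ = 0. ✓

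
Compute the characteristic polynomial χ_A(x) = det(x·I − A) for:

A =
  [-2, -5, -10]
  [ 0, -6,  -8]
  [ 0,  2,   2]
x^3 + 6*x^2 + 12*x + 8

Expanding det(x·I − A) (e.g. by cofactor expansion or by noting that A is similar to its Jordan form J, which has the same characteristic polynomial as A) gives
  χ_A(x) = x^3 + 6*x^2 + 12*x + 8
which factors as (x + 2)^3. The eigenvalues (with algebraic multiplicities) are λ = -2 with multiplicity 3.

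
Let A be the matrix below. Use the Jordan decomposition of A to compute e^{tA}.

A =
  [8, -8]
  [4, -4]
e^{tA} =
  [2*exp(4*t) - 1, 2 - 2*exp(4*t)]
  [exp(4*t) - 1, 2 - exp(4*t)]

Strategy: write A = P · J · P⁻¹ where J is a Jordan canonical form, so e^{tA} = P · e^{tJ} · P⁻¹, and e^{tJ} can be computed block-by-block.

A has Jordan form
J =
  [0, 0]
  [0, 4]
(up to reordering of blocks).

Per-block formulas:
  For a 1×1 block at λ = 4: exp(t · [4]) = [e^(4t)].
  For a 1×1 block at λ = 0: exp(t · [0]) = [e^(0t)].

After assembling e^{tJ} and conjugating by P, we get:

e^{tA} =
  [2*exp(4*t) - 1, 2 - 2*exp(4*t)]
  [exp(4*t) - 1, 2 - exp(4*t)]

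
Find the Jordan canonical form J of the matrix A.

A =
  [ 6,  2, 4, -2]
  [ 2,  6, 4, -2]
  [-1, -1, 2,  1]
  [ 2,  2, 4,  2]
J_2(4) ⊕ J_1(4) ⊕ J_1(4)

The characteristic polynomial is
  det(x·I − A) = x^4 - 16*x^3 + 96*x^2 - 256*x + 256 = (x - 4)^4

Eigenvalues and multiplicities (the geometric multiplicity of λ is n − rank(A − λI), which equals the number of Jordan blocks for λ):
  λ = 4: algebraic multiplicity = 4, geometric multiplicity = 3

Determining the block sizes for each eigenvalue:
  λ = 4: 3 blocks summing to 4 forces exactly one block of size 2 and the rest size 1 → block sizes [2, 1, 1]

Assembling the blocks gives a Jordan form
J =
  [4, 1, 0, 0]
  [0, 4, 0, 0]
  [0, 0, 4, 0]
  [0, 0, 0, 4]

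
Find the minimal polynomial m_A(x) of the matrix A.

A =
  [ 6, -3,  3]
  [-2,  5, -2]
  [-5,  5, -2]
x^2 - 6*x + 9

The characteristic polynomial is χ_A(x) = (x - 3)^3, so the eigenvalues are known. The minimal polynomial is
  m_A(x) = Π_λ (x − λ)^{k_λ}
where k_λ is the size of the *largest* Jordan block for λ (equivalently, the smallest k with (A − λI)^k v = 0 for every generalised eigenvector v of λ).

  λ = 3: largest Jordan block has size 2, contributing (x − 3)^2

So m_A(x) = (x - 3)^2 = x^2 - 6*x + 9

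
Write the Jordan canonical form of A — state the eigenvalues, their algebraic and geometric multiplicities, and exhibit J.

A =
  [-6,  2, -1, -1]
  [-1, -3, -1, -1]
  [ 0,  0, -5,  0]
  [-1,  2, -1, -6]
J_2(-5) ⊕ J_1(-5) ⊕ J_1(-5)

The characteristic polynomial is
  det(x·I − A) = x^4 + 20*x^3 + 150*x^2 + 500*x + 625 = (x + 5)^4

Eigenvalues and multiplicities (the geometric multiplicity of λ is n − rank(A − λI), which equals the number of Jordan blocks for λ):
  λ = -5: algebraic multiplicity = 4, geometric multiplicity = 3

Determining the block sizes for each eigenvalue:
  λ = -5: 3 blocks summing to 4 forces exactly one block of size 2 and the rest size 1 → block sizes [2, 1, 1]

Assembling the blocks gives a Jordan form
J =
  [-5,  1,  0,  0]
  [ 0, -5,  0,  0]
  [ 0,  0, -5,  0]
  [ 0,  0,  0, -5]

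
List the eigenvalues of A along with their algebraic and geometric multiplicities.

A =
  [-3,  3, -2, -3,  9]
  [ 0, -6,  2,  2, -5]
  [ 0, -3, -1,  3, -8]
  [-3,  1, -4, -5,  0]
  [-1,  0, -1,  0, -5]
λ = -4: alg = 5, geom = 2

Step 1 — factor the characteristic polynomial to read off the algebraic multiplicities:
  χ_A(x) = (x + 4)^5

Step 2 — compute geometric multiplicities via the rank-nullity identity g(λ) = n − rank(A − λI):
  rank(A − (-4)·I) = 3, so dim ker(A − (-4)·I) = n − 3 = 2

Summary:
  λ = -4: algebraic multiplicity = 5, geometric multiplicity = 2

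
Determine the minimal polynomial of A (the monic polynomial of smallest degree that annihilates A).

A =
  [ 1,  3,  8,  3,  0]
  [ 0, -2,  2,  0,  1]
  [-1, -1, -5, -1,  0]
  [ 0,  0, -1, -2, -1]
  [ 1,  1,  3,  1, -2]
x^3 + 6*x^2 + 12*x + 8

The characteristic polynomial is χ_A(x) = (x + 2)^5, so the eigenvalues are known. The minimal polynomial is
  m_A(x) = Π_λ (x − λ)^{k_λ}
where k_λ is the size of the *largest* Jordan block for λ (equivalently, the smallest k with (A − λI)^k v = 0 for every generalised eigenvector v of λ).

  λ = -2: largest Jordan block has size 3, contributing (x + 2)^3

So m_A(x) = (x + 2)^3 = x^3 + 6*x^2 + 12*x + 8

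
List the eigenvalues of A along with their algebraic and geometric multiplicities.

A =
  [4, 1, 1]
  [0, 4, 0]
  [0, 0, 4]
λ = 4: alg = 3, geom = 2

Step 1 — factor the characteristic polynomial to read off the algebraic multiplicities:
  χ_A(x) = (x - 4)^3

Step 2 — compute geometric multiplicities via the rank-nullity identity g(λ) = n − rank(A − λI):
  rank(A − (4)·I) = 1, so dim ker(A − (4)·I) = n − 1 = 2

Summary:
  λ = 4: algebraic multiplicity = 3, geometric multiplicity = 2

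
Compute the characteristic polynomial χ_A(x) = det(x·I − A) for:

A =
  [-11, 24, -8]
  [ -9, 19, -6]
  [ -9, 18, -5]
x^3 - 3*x^2 + 3*x - 1

Expanding det(x·I − A) (e.g. by cofactor expansion or by noting that A is similar to its Jordan form J, which has the same characteristic polynomial as A) gives
  χ_A(x) = x^3 - 3*x^2 + 3*x - 1
which factors as (x - 1)^3. The eigenvalues (with algebraic multiplicities) are λ = 1 with multiplicity 3.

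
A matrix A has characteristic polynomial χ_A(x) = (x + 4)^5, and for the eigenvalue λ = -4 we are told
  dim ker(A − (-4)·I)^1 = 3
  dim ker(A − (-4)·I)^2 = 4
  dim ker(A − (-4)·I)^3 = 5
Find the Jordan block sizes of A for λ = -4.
Block sizes for λ = -4: [3, 1, 1]

From the dimensions of kernels of powers, the number of Jordan blocks of size at least j is d_j − d_{j−1} where d_j = dim ker(N^j) (with d_0 = 0). Computing the differences gives [3, 1, 1].
The number of blocks of size exactly k is (#blocks of size ≥ k) − (#blocks of size ≥ k + 1), so the partition is: 2 block(s) of size 1, 1 block(s) of size 3.
In nonincreasing order the block sizes are [3, 1, 1].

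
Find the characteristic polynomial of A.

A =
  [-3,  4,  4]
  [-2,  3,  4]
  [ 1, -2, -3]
x^3 + 3*x^2 + 3*x + 1

Expanding det(x·I − A) (e.g. by cofactor expansion or by noting that A is similar to its Jordan form J, which has the same characteristic polynomial as A) gives
  χ_A(x) = x^3 + 3*x^2 + 3*x + 1
which factors as (x + 1)^3. The eigenvalues (with algebraic multiplicities) are λ = -1 with multiplicity 3.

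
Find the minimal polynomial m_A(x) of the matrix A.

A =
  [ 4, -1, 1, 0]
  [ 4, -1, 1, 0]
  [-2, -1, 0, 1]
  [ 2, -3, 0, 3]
x^4 - 6*x^3 + 12*x^2 - 8*x

The characteristic polynomial is χ_A(x) = x*(x - 2)^3, so the eigenvalues are known. The minimal polynomial is
  m_A(x) = Π_λ (x − λ)^{k_λ}
where k_λ is the size of the *largest* Jordan block for λ (equivalently, the smallest k with (A − λI)^k v = 0 for every generalised eigenvector v of λ).

  λ = 0: largest Jordan block has size 1, contributing (x − 0)
  λ = 2: largest Jordan block has size 3, contributing (x − 2)^3

So m_A(x) = x*(x - 2)^3 = x^4 - 6*x^3 + 12*x^2 - 8*x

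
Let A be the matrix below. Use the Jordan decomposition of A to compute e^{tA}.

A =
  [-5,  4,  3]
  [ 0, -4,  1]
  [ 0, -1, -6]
e^{tA} =
  [exp(-5*t), t^2*exp(-5*t)/2 + 4*t*exp(-5*t), t^2*exp(-5*t)/2 + 3*t*exp(-5*t)]
  [0, t*exp(-5*t) + exp(-5*t), t*exp(-5*t)]
  [0, -t*exp(-5*t), -t*exp(-5*t) + exp(-5*t)]

Strategy: write A = P · J · P⁻¹ where J is a Jordan canonical form, so e^{tA} = P · e^{tJ} · P⁻¹, and e^{tJ} can be computed block-by-block.

A has Jordan form
J =
  [-5,  1,  0]
  [ 0, -5,  1]
  [ 0,  0, -5]
(up to reordering of blocks).

Per-block formulas:
  For a 3×3 Jordan block J_3(-5): exp(t · J_3(-5)) = e^(-5t)·(I + t·N + (t^2/2)·N^2), where N is the 3×3 nilpotent shift.

After assembling e^{tJ} and conjugating by P, we get:

e^{tA} =
  [exp(-5*t), t^2*exp(-5*t)/2 + 4*t*exp(-5*t), t^2*exp(-5*t)/2 + 3*t*exp(-5*t)]
  [0, t*exp(-5*t) + exp(-5*t), t*exp(-5*t)]
  [0, -t*exp(-5*t), -t*exp(-5*t) + exp(-5*t)]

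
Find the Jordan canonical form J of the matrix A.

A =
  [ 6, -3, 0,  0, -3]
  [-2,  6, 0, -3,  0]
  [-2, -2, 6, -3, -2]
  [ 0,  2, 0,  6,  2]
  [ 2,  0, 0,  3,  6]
J_2(6) ⊕ J_2(6) ⊕ J_1(6)

The characteristic polynomial is
  det(x·I − A) = x^5 - 30*x^4 + 360*x^3 - 2160*x^2 + 6480*x - 7776 = (x - 6)^5

Eigenvalues and multiplicities (the geometric multiplicity of λ is n − rank(A − λI), which equals the number of Jordan blocks for λ):
  λ = 6: algebraic multiplicity = 5, geometric multiplicity = 3

Determining the block sizes for each eigenvalue:
  λ = 6: with am = 5 and gm = 3, the partition is not yet determined (e.g. several partitions of 5 into 3 parts exist). Let N = A − (6)·I. Computing rank(N^1) = 2, rank(N^2) = 0; the number of blocks of size ≥ j is rank(N^{j−1}) − rank(N^j), giving [3, 2]. So we have 2 block(s) of size 2, 1 block(s) of size 1 → block sizes [2, 2, 1]

Assembling the blocks gives a Jordan form
J =
  [6, 1, 0, 0, 0]
  [0, 6, 0, 0, 0]
  [0, 0, 6, 1, 0]
  [0, 0, 0, 6, 0]
  [0, 0, 0, 0, 6]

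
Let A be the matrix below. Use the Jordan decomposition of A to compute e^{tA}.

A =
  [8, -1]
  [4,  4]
e^{tA} =
  [2*t*exp(6*t) + exp(6*t), -t*exp(6*t)]
  [4*t*exp(6*t), -2*t*exp(6*t) + exp(6*t)]

Strategy: write A = P · J · P⁻¹ where J is a Jordan canonical form, so e^{tA} = P · e^{tJ} · P⁻¹, and e^{tJ} can be computed block-by-block.

A has Jordan form
J =
  [6, 1]
  [0, 6]
(up to reordering of blocks).

Per-block formulas:
  For a 2×2 Jordan block J_2(6): exp(t · J_2(6)) = e^(6t)·(I + t·N), where N is the 2×2 nilpotent shift.

After assembling e^{tJ} and conjugating by P, we get:

e^{tA} =
  [2*t*exp(6*t) + exp(6*t), -t*exp(6*t)]
  [4*t*exp(6*t), -2*t*exp(6*t) + exp(6*t)]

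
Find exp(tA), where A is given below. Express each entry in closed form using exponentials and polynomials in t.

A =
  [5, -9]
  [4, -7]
e^{tA} =
  [6*t*exp(-t) + exp(-t), -9*t*exp(-t)]
  [4*t*exp(-t), -6*t*exp(-t) + exp(-t)]

Strategy: write A = P · J · P⁻¹ where J is a Jordan canonical form, so e^{tA} = P · e^{tJ} · P⁻¹, and e^{tJ} can be computed block-by-block.

A has Jordan form
J =
  [-1,  1]
  [ 0, -1]
(up to reordering of blocks).

Per-block formulas:
  For a 2×2 Jordan block J_2(-1): exp(t · J_2(-1)) = e^(-1t)·(I + t·N), where N is the 2×2 nilpotent shift.

After assembling e^{tJ} and conjugating by P, we get:

e^{tA} =
  [6*t*exp(-t) + exp(-t), -9*t*exp(-t)]
  [4*t*exp(-t), -6*t*exp(-t) + exp(-t)]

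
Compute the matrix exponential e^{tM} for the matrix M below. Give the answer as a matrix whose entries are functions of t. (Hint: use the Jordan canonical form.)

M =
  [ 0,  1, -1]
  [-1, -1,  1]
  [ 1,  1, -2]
e^{tM} =
  [-t^2*exp(-t)/2 + t*exp(-t) + exp(-t), t*exp(-t), t^2*exp(-t)/2 - t*exp(-t)]
  [-t*exp(-t), exp(-t), t*exp(-t)]
  [-t^2*exp(-t)/2 + t*exp(-t), t*exp(-t), t^2*exp(-t)/2 - t*exp(-t) + exp(-t)]

Strategy: write M = P · J · P⁻¹ where J is a Jordan canonical form, so e^{tM} = P · e^{tJ} · P⁻¹, and e^{tJ} can be computed block-by-block.

M has Jordan form
J =
  [-1,  1,  0]
  [ 0, -1,  1]
  [ 0,  0, -1]
(up to reordering of blocks).

Per-block formulas:
  For a 3×3 Jordan block J_3(-1): exp(t · J_3(-1)) = e^(-1t)·(I + t·N + (t^2/2)·N^2), where N is the 3×3 nilpotent shift.

After assembling e^{tJ} and conjugating by P, we get:

e^{tM} =
  [-t^2*exp(-t)/2 + t*exp(-t) + exp(-t), t*exp(-t), t^2*exp(-t)/2 - t*exp(-t)]
  [-t*exp(-t), exp(-t), t*exp(-t)]
  [-t^2*exp(-t)/2 + t*exp(-t), t*exp(-t), t^2*exp(-t)/2 - t*exp(-t) + exp(-t)]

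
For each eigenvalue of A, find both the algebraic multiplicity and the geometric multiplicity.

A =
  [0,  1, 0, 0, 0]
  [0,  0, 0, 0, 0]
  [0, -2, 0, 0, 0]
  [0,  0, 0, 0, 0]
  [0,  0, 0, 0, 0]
λ = 0: alg = 5, geom = 4

Step 1 — factor the characteristic polynomial to read off the algebraic multiplicities:
  χ_A(x) = x^5

Step 2 — compute geometric multiplicities via the rank-nullity identity g(λ) = n − rank(A − λI):
  rank(A − (0)·I) = 1, so dim ker(A − (0)·I) = n − 1 = 4

Summary:
  λ = 0: algebraic multiplicity = 5, geometric multiplicity = 4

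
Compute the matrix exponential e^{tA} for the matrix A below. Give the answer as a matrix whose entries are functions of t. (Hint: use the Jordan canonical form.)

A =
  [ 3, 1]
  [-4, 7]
e^{tA} =
  [-2*t*exp(5*t) + exp(5*t), t*exp(5*t)]
  [-4*t*exp(5*t), 2*t*exp(5*t) + exp(5*t)]

Strategy: write A = P · J · P⁻¹ where J is a Jordan canonical form, so e^{tA} = P · e^{tJ} · P⁻¹, and e^{tJ} can be computed block-by-block.

A has Jordan form
J =
  [5, 1]
  [0, 5]
(up to reordering of blocks).

Per-block formulas:
  For a 2×2 Jordan block J_2(5): exp(t · J_2(5)) = e^(5t)·(I + t·N), where N is the 2×2 nilpotent shift.

After assembling e^{tJ} and conjugating by P, we get:

e^{tA} =
  [-2*t*exp(5*t) + exp(5*t), t*exp(5*t)]
  [-4*t*exp(5*t), 2*t*exp(5*t) + exp(5*t)]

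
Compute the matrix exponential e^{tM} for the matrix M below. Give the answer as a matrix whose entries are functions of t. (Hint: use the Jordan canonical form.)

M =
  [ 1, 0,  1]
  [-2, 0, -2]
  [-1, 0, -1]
e^{tM} =
  [t + 1, 0, t]
  [-2*t, 1, -2*t]
  [-t, 0, 1 - t]

Strategy: write M = P · J · P⁻¹ where J is a Jordan canonical form, so e^{tM} = P · e^{tJ} · P⁻¹, and e^{tJ} can be computed block-by-block.

M has Jordan form
J =
  [0, 1, 0]
  [0, 0, 0]
  [0, 0, 0]
(up to reordering of blocks).

Per-block formulas:
  For a 1×1 block at λ = 0: exp(t · [0]) = [e^(0t)].
  For a 2×2 Jordan block J_2(0): exp(t · J_2(0)) = e^(0t)·(I + t·N), where N is the 2×2 nilpotent shift.

After assembling e^{tJ} and conjugating by P, we get:

e^{tM} =
  [t + 1, 0, t]
  [-2*t, 1, -2*t]
  [-t, 0, 1 - t]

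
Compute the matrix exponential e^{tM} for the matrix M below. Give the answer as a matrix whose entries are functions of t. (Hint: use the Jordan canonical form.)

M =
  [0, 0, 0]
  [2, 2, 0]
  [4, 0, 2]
e^{tM} =
  [1, 0, 0]
  [exp(2*t) - 1, exp(2*t), 0]
  [2*exp(2*t) - 2, 0, exp(2*t)]

Strategy: write M = P · J · P⁻¹ where J is a Jordan canonical form, so e^{tM} = P · e^{tJ} · P⁻¹, and e^{tJ} can be computed block-by-block.

M has Jordan form
J =
  [0, 0, 0]
  [0, 2, 0]
  [0, 0, 2]
(up to reordering of blocks).

Per-block formulas:
  For a 1×1 block at λ = 2: exp(t · [2]) = [e^(2t)].
  For a 1×1 block at λ = 0: exp(t · [0]) = [e^(0t)].

After assembling e^{tJ} and conjugating by P, we get:

e^{tM} =
  [1, 0, 0]
  [exp(2*t) - 1, exp(2*t), 0]
  [2*exp(2*t) - 2, 0, exp(2*t)]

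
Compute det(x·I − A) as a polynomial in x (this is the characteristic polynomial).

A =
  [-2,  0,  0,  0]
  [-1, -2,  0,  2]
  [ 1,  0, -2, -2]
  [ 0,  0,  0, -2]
x^4 + 8*x^3 + 24*x^2 + 32*x + 16

Expanding det(x·I − A) (e.g. by cofactor expansion or by noting that A is similar to its Jordan form J, which has the same characteristic polynomial as A) gives
  χ_A(x) = x^4 + 8*x^3 + 24*x^2 + 32*x + 16
which factors as (x + 2)^4. The eigenvalues (with algebraic multiplicities) are λ = -2 with multiplicity 4.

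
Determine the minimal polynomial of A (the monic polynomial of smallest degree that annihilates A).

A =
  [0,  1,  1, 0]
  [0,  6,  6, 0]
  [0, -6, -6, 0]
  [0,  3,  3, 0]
x^2

The characteristic polynomial is χ_A(x) = x^4, so the eigenvalues are known. The minimal polynomial is
  m_A(x) = Π_λ (x − λ)^{k_λ}
where k_λ is the size of the *largest* Jordan block for λ (equivalently, the smallest k with (A − λI)^k v = 0 for every generalised eigenvector v of λ).

  λ = 0: largest Jordan block has size 2, contributing (x − 0)^2

So m_A(x) = x^2 = x^2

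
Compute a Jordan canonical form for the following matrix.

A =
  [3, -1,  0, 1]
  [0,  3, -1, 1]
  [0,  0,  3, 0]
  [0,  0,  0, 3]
J_3(3) ⊕ J_1(3)

The characteristic polynomial is
  det(x·I − A) = x^4 - 12*x^3 + 54*x^2 - 108*x + 81 = (x - 3)^4

Eigenvalues and multiplicities (the geometric multiplicity of λ is n − rank(A − λI), which equals the number of Jordan blocks for λ):
  λ = 3: algebraic multiplicity = 4, geometric multiplicity = 2

Determining the block sizes for each eigenvalue:
  λ = 3: with am = 4 and gm = 2, the partition is not yet determined (e.g. several partitions of 4 into 2 parts exist). Let N = A − (3)·I. Computing rank(N^1) = 2, rank(N^2) = 1, rank(N^3) = 0; the number of blocks of size ≥ j is rank(N^{j−1}) − rank(N^j), giving [2, 1, 1]. So we have 1 block(s) of size 3, 1 block(s) of size 1 → block sizes [3, 1]

Assembling the blocks gives a Jordan form
J =
  [3, 1, 0, 0]
  [0, 3, 1, 0]
  [0, 0, 3, 0]
  [0, 0, 0, 3]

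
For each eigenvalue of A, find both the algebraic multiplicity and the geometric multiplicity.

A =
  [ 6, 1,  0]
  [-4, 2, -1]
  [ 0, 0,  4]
λ = 4: alg = 3, geom = 1

Step 1 — factor the characteristic polynomial to read off the algebraic multiplicities:
  χ_A(x) = (x - 4)^3

Step 2 — compute geometric multiplicities via the rank-nullity identity g(λ) = n − rank(A − λI):
  rank(A − (4)·I) = 2, so dim ker(A − (4)·I) = n − 2 = 1

Summary:
  λ = 4: algebraic multiplicity = 3, geometric multiplicity = 1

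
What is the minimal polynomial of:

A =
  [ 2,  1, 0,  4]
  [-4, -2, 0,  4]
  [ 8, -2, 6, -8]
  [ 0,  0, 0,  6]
x^3 - 6*x^2

The characteristic polynomial is χ_A(x) = x^2*(x - 6)^2, so the eigenvalues are known. The minimal polynomial is
  m_A(x) = Π_λ (x − λ)^{k_λ}
where k_λ is the size of the *largest* Jordan block for λ (equivalently, the smallest k with (A − λI)^k v = 0 for every generalised eigenvector v of λ).

  λ = 0: largest Jordan block has size 2, contributing (x − 0)^2
  λ = 6: largest Jordan block has size 1, contributing (x − 6)

So m_A(x) = x^2*(x - 6) = x^3 - 6*x^2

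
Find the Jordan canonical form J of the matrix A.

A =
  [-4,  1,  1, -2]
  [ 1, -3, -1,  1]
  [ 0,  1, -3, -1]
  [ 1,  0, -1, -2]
J_2(-3) ⊕ J_2(-3)

The characteristic polynomial is
  det(x·I − A) = x^4 + 12*x^3 + 54*x^2 + 108*x + 81 = (x + 3)^4

Eigenvalues and multiplicities (the geometric multiplicity of λ is n − rank(A − λI), which equals the number of Jordan blocks for λ):
  λ = -3: algebraic multiplicity = 4, geometric multiplicity = 2

Determining the block sizes for each eigenvalue:
  λ = -3: with am = 4 and gm = 2, the partition is not yet determined (e.g. several partitions of 4 into 2 parts exist). Let N = A − (-3)·I. Computing rank(N^1) = 2, rank(N^2) = 0; the number of blocks of size ≥ j is rank(N^{j−1}) − rank(N^j), giving [2, 2]. So we have 2 block(s) of size 2 → block sizes [2, 2]

Assembling the blocks gives a Jordan form
J =
  [-3,  1,  0,  0]
  [ 0, -3,  0,  0]
  [ 0,  0, -3,  1]
  [ 0,  0,  0, -3]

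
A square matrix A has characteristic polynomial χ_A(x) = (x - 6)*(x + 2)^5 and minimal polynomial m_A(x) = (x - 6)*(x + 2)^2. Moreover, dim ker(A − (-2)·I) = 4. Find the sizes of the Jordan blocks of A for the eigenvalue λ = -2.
Block sizes for λ = -2: [2, 1, 1, 1]

Step 1 — from the characteristic polynomial, algebraic multiplicity of λ = -2 is 5. From dim ker(A − (-2)·I) = 4, there are exactly 4 Jordan blocks for λ = -2.
Step 2 — from the minimal polynomial, the factor (x + 2)^2 tells us the largest block for λ = -2 has size 2.
Step 3 — with total size 5, 4 blocks, and largest block 2, the block sizes (in nonincreasing order) are [2, 1, 1, 1].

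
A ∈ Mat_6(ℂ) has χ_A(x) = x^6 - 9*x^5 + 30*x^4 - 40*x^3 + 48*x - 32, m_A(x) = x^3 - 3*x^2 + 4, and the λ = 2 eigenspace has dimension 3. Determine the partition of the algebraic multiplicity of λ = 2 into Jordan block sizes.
Block sizes for λ = 2: [2, 2, 1]

Step 1 — from the characteristic polynomial, algebraic multiplicity of λ = 2 is 5. From dim ker(A − (2)·I) = 3, there are exactly 3 Jordan blocks for λ = 2.
Step 2 — from the minimal polynomial, the factor (x − 2)^2 tells us the largest block for λ = 2 has size 2.
Step 3 — with total size 5, 3 blocks, and largest block 2, the block sizes (in nonincreasing order) are [2, 2, 1].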